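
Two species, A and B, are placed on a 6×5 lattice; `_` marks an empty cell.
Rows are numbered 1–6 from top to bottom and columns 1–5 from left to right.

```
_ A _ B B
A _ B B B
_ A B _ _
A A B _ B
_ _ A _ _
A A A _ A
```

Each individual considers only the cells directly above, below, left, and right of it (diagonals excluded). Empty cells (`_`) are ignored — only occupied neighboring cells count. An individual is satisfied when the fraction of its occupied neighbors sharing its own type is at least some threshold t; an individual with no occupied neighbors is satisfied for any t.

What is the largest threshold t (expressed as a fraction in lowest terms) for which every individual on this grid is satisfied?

1/3

Row 1: (1,2)A — no occupied neighbors · (1,4)B 2/2 · (1,5)B 2/2
Row 2: (2,1)A — no occupied neighbors · (2,3)B 2/2 · (2,4)B 3/3 · (2,5)B 2/2
Row 3: (3,2)A 1/2 · (3,3)B 2/3
Row 4: (4,1)A 1/1 · (4,2)A 2/3 · (4,3)B 1/3 · (4,5)B — no occupied neighbors
Row 5: (5,3)A 1/2
Row 6: (6,1)A 1/1 · (6,2)A 2/2 · (6,3)A 2/2 · (6,5)A — no occupied neighbors
The smallest same-type fraction is 1/3 at (4,3), which reduces to 1/3. Any threshold above that leaves this individual unsatisfied.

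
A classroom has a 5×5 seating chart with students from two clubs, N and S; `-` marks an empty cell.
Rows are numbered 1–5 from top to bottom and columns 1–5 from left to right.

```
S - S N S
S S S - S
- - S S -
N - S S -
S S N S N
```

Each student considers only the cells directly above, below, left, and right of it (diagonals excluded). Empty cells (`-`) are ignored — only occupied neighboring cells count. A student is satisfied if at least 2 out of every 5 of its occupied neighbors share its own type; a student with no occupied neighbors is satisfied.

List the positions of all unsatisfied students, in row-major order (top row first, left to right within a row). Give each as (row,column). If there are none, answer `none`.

Row 1: (1,1)S 1/1 ok · (1,3)S 1/2 ok · (1,4)N 0/2 unhappy · (1,5)S 1/2 ok
Row 2: (2,1)S 2/2 ok · (2,2)S 2/2 ok · (2,3)S 3/3 ok · (2,5)S 1/1 ok
Row 3: (3,3)S 3/3 ok · (3,4)S 2/2 ok
Row 4: (4,1)N 0/1 unhappy · (4,3)S 2/3 ok · (4,4)S 3/3 ok
Row 5: (5,1)S 1/2 ok · (5,2)S 1/2 ok · (5,3)N 0/3 unhappy · (5,4)S 1/3 unhappy · (5,5)N 0/1 unhappy

(1,4), (4,1), (5,3), (5,4), (5,5)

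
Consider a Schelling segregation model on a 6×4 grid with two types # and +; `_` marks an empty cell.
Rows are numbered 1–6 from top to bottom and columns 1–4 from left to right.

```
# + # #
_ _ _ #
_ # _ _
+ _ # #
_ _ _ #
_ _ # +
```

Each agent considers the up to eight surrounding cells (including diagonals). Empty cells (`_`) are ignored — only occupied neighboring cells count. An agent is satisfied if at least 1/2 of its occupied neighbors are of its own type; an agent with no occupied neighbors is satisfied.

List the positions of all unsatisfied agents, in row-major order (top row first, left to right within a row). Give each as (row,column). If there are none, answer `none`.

(1,1)# 0/1 ✗
(1,2)+ 0/2 ✗
(1,3)# 2/3 ✓
(1,4)# 2/2 ✓
(2,4)# 2/2 ✓
(3,2)# 1/2 ✓
(4,1)+ 0/1 ✗
(4,3)# 3/3 ✓
(4,4)# 2/2 ✓
(5,4)# 3/4 ✓
(6,3)# 1/2 ✓
(6,4)+ 0/2 ✗

(1,1), (1,2), (4,1), (6,4)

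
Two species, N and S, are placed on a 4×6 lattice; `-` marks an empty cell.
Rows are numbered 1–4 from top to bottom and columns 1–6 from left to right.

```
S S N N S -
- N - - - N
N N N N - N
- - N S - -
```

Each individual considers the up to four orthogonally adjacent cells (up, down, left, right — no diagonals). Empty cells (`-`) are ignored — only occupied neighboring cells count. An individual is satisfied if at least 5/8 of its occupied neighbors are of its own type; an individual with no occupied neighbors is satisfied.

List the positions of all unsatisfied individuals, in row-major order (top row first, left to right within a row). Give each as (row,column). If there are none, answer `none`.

(1,2), (1,3), (1,4), (1,5), (2,2), (3,4), (4,3), (4,4)

(1,1)S 1/1 ✓
(1,2)S 1/3 ✗
(1,3)N 1/2 ✗
(1,4)N 1/2 ✗
(1,5)S 0/1 ✗
(2,2)N 1/2 ✗
(2,6)N 1/1 ✓
(3,1)N 1/1 ✓
(3,2)N 3/3 ✓
(3,3)N 3/3 ✓
(3,4)N 1/2 ✗
(3,6)N 1/1 ✓
(4,3)N 1/2 ✗
(4,4)S 0/2 ✗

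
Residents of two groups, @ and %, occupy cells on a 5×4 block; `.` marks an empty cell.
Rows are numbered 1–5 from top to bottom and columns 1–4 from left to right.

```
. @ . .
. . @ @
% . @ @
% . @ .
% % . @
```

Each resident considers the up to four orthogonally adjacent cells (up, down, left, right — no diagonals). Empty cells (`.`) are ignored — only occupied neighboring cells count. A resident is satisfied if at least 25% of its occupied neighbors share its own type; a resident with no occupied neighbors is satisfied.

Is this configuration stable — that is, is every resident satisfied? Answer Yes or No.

Row 1: (1,2)@ 0/0 ✓
Row 2: (2,3)@ 2/2 ✓ · (2,4)@ 2/2 ✓
Row 3: (3,1)% 1/1 ✓ · (3,3)@ 3/3 ✓ · (3,4)@ 2/2 ✓
Row 4: (4,1)% 2/2 ✓ · (4,3)@ 1/1 ✓
Row 5: (5,1)% 2/2 ✓ · (5,2)% 1/1 ✓ · (5,4)@ 0/0 ✓
All meet the threshold, so the configuration is stable.

Yes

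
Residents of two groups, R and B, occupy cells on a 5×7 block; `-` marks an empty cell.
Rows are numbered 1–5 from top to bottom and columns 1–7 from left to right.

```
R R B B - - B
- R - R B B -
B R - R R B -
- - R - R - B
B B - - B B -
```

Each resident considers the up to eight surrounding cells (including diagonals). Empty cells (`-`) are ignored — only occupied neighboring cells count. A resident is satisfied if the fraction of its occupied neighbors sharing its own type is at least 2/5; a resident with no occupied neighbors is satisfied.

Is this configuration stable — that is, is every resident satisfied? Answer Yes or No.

No

Row 1: (1,1)R 2/2 satisfied · (1,2)R 2/3 satisfied · (1,3)B 1/4 not · (1,4)B 2/3 satisfied · (1,7)B 1/1 satisfied
Row 2: (2,2)R 3/5 satisfied · (2,4)R 2/5 satisfied · (2,5)B 3/6 satisfied · (2,6)B 3/4 satisfied
Row 3: (3,1)B 0/2 not · (3,2)R 2/3 satisfied · (3,4)R 4/5 satisfied · (3,5)R 3/6 satisfied · (3,6)B 3/5 satisfied
Row 4: (4,3)R 2/3 satisfied · (4,5)R 2/5 satisfied · (4,7)B 2/2 satisfied
Row 5: (5,1)B 1/1 satisfied · (5,2)B 1/2 satisfied · (5,5)B 1/2 satisfied · (5,6)B 2/3 satisfied
For instance (1,3) has only 1/4 same-type neighbors, below 2/5.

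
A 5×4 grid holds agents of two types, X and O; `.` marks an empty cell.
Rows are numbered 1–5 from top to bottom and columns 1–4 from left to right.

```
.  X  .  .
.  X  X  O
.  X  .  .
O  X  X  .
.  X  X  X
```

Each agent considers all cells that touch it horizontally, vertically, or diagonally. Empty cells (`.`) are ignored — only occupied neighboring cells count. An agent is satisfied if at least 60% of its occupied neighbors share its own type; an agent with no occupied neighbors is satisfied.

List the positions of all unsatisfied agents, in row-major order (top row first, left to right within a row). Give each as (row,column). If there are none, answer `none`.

(1,2)X 2/2 satisfied
(2,2)X 3/3 satisfied
(2,3)X 3/4 satisfied
(2,4)O 0/1 not
(3,2)X 4/5 satisfied
(4,1)O 0/3 not
(4,2)X 4/5 satisfied
(4,3)X 5/5 satisfied
(5,2)X 3/4 satisfied
(5,3)X 4/4 satisfied
(5,4)X 2/2 satisfied

(2,4), (4,1)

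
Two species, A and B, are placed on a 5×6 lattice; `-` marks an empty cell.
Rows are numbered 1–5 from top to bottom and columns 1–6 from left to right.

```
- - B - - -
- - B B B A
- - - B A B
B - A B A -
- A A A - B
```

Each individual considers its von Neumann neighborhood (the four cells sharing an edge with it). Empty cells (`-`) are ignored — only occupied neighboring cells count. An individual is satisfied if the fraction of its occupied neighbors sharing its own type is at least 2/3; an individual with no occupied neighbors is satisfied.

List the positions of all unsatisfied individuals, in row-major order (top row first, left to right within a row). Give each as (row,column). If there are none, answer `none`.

(1,3)B 1/1 ✓
(2,3)B 2/2 ✓
(2,4)B 3/3 ✓
(2,5)B 1/3 ✗
(2,6)A 0/2 ✗
(3,4)B 2/3 ✓
(3,5)A 1/4 ✗
(3,6)B 0/2 ✗
(4,1)B 0/0 ✓
(4,3)A 1/2 ✗
(4,4)B 1/4 ✗
(4,5)A 1/2 ✗
(5,2)A 1/1 ✓
(5,3)A 3/3 ✓
(5,4)A 1/2 ✗
(5,6)B 0/0 ✓

(2,5), (2,6), (3,5), (3,6), (4,3), (4,4), (4,5), (5,4)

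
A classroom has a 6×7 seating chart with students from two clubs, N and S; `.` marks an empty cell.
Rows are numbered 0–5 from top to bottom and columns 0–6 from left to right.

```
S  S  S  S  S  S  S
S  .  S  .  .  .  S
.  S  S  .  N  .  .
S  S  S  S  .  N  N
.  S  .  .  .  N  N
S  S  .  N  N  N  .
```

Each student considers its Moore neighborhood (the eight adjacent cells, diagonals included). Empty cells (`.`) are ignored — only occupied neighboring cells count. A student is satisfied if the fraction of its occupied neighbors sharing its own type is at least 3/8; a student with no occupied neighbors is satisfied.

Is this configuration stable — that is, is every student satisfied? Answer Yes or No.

Yes

(0,0)S 2/2 satisfied
(0,1)S 4/4 satisfied
(0,2)S 3/3 satisfied
(0,3)S 3/3 satisfied
(0,4)S 2/2 satisfied
(0,5)S 3/3 satisfied
(0,6)S 2/2 satisfied
(1,0)S 3/3 satisfied
(1,2)S 5/5 satisfied
(1,6)S 2/2 satisfied
(2,1)S 6/6 satisfied
(2,2)S 5/5 satisfied
(2,4)N 1/2 satisfied
(3,0)S 3/3 satisfied
(3,1)S 5/5 satisfied
(3,2)S 5/5 satisfied
(3,3)S 2/3 satisfied
(3,5)N 4/4 satisfied
(3,6)N 3/3 satisfied
(4,1)S 5/5 satisfied
(4,5)N 5/5 satisfied
(4,6)N 4/4 satisfied
(5,0)S 2/2 satisfied
(5,1)S 2/2 satisfied
(5,3)N 1/1 satisfied
(5,4)N 3/3 satisfied
(5,5)N 3/3 satisfied
All meet the threshold, so the configuration is stable.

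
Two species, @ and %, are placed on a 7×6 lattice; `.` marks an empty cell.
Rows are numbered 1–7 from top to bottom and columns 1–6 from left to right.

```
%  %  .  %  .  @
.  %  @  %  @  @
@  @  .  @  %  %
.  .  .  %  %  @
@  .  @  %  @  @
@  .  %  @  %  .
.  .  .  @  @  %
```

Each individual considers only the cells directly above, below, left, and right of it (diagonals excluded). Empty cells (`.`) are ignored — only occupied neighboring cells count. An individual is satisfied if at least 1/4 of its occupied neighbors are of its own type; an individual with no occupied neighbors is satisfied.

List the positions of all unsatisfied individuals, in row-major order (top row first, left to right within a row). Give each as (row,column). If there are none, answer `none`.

Row 1: (1,1)% 1/1 ok · (1,2)% 2/2 ok · (1,4)% 1/1 ok · (1,6)@ 1/1 ok
Row 2: (2,2)% 1/3 ok · (2,3)@ 0/2 unhappy · (2,4)% 1/4 ok · (2,5)@ 1/3 ok · (2,6)@ 2/3 ok
Row 3: (3,1)@ 1/1 ok · (3,2)@ 1/2 ok · (3,4)@ 0/3 unhappy · (3,5)% 2/4 ok · (3,6)% 1/3 ok
Row 4: (4,4)% 2/3 ok · (4,5)% 2/4 ok · (4,6)@ 1/3 ok
Row 5: (5,1)@ 1/1 ok · (5,3)@ 0/2 unhappy · (5,4)% 1/4 ok · (5,5)@ 1/4 ok · (5,6)@ 2/2 ok
Row 6: (6,1)@ 1/1 ok · (6,3)% 0/2 unhappy · (6,4)@ 1/4 ok · (6,5)% 0/3 unhappy
Row 7: (7,4)@ 2/2 ok · (7,5)@ 1/3 ok · (7,6)% 0/1 unhappy

(2,3), (3,4), (5,3), (6,3), (6,5), (7,6)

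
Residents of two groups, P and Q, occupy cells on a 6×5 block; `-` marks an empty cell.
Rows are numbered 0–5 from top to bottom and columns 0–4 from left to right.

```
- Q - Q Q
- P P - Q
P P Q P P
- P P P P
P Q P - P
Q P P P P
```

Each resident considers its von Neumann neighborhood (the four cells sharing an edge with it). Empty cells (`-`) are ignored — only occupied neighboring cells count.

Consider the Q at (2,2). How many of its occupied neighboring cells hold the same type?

0

Occupied neighbors of (2,2): (1,2)=P, (3,2)=P, (2,1)=P, (2,3)=P.
Same type (Q): 0 of 4.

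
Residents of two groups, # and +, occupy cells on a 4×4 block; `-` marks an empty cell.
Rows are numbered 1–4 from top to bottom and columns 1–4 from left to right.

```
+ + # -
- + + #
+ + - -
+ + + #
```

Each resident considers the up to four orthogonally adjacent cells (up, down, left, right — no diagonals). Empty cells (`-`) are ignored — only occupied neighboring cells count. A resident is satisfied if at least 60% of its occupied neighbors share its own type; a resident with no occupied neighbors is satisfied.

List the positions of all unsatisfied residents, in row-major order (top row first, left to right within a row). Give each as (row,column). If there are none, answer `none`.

(1,3), (2,3), (2,4), (4,3), (4,4)

Row 1: (1,1)+ 1/1 satisfied · (1,2)+ 2/3 satisfied · (1,3)# 0/2 not
Row 2: (2,2)+ 3/3 satisfied · (2,3)+ 1/3 not · (2,4)# 0/1 not
Row 3: (3,1)+ 2/2 satisfied · (3,2)+ 3/3 satisfied
Row 4: (4,1)+ 2/2 satisfied · (4,2)+ 3/3 satisfied · (4,3)+ 1/2 not · (4,4)# 0/1 not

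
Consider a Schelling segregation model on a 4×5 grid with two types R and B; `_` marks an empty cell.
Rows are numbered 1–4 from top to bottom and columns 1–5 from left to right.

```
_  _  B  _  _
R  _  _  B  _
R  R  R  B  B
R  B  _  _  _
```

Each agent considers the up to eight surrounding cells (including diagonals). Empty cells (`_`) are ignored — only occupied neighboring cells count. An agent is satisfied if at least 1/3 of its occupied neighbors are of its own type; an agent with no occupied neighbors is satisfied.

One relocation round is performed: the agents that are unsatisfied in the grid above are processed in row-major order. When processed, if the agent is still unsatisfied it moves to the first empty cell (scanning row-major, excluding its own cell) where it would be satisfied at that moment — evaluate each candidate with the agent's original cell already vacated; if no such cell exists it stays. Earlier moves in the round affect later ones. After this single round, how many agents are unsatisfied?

0

Initially unsatisfied (in order): (3,3), (4,2).
  (3,3) → (1,1).
  (4,2) → (1,2).
Resulting grid:
R B B _ _
R _ _ B _
R R _ B B
R _ _ _ _
All satisfied now.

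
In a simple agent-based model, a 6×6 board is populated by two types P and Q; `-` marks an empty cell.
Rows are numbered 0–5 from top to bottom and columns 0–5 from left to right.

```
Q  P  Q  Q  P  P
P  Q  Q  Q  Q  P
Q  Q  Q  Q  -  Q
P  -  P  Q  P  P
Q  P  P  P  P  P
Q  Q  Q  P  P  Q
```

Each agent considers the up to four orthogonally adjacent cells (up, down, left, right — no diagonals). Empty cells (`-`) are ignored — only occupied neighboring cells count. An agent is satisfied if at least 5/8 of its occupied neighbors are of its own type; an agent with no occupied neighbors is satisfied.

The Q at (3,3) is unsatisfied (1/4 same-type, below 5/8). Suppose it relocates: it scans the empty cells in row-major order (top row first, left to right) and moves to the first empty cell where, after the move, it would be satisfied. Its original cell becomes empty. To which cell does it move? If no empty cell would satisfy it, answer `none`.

Vacating (3,3). Empty cells in order:
  (2,4): 3/4 same-type → satisfied — stop here.

(2,4)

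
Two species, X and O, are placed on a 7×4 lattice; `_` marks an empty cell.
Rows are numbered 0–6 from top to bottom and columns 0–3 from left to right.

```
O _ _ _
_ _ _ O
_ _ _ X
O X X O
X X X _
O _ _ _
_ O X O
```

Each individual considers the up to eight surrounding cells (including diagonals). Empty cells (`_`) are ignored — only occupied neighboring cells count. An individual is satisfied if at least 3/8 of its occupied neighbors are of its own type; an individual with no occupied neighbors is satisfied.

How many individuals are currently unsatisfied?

7

Row 0: (0,0)O 0/0 ok
Row 1: (1,3)O 0/1 unhappy
Row 2: (2,3)X 1/3 unhappy
Row 3: (3,0)O 0/3 unhappy · (3,1)X 4/5 ok · (3,2)X 4/5 ok · (3,3)O 0/3 unhappy
Row 4: (4,0)X 2/4 ok · (4,1)X 4/6 ok · (4,2)X 3/4 ok
Row 5: (5,0)O 1/3 unhappy
Row 6: (6,1)O 1/2 ok · (6,2)X 0/2 unhappy · (6,3)O 0/1 unhappy
Unsatisfied: (1,3), (2,3), (3,0), (3,3), (5,0), (6,2), (6,3) — 7 in total.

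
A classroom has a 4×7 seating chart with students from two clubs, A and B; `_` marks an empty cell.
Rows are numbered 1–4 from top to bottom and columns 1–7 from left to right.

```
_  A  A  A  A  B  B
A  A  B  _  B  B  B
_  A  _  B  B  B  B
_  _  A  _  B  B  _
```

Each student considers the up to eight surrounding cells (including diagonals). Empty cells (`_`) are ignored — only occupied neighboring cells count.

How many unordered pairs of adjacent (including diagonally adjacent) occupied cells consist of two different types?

10

Scan each occupied cell's neighbors to the right and below (and the two forward diagonals) so each pair is counted once.
Row 1: A(1,2)–A(1,3)= A(1,2)–A(2,2)= A(1,2)–B(2,3)≠ A(1,2)–A(2,1)= A(1,3)–A(1,4)= A(1,3)–B(2,3)≠ A(1,3)–A(2,2)= A(1,4)–A(1,5)= A(1,4)–B(2,5)≠ A(1,4)–B(2,3)≠ A(1,5)–B(1,6)≠ A(1,5)–B(2,5)≠ A(1,5)–B(2,6)≠ B(1,6)–B(1,7)= B(1,6)–B(2,6)= B(1,6)–B(2,7)= B(1,6)–B(2,5)= B(1,7)–B(2,7)= B(1,7)–B(2,6)=  → 7/19 unlike.
Row 2: A(2,1)–A(2,2)= A(2,1)–A(3,2)= A(2,2)–B(2,3)≠ A(2,2)–A(3,2)= B(2,3)–B(3,4)= B(2,3)–A(3,2)≠ B(2,5)–B(2,6)= B(2,5)–B(3,5)= B(2,5)–B(3,6)= B(2,5)–B(3,4)= B(2,6)–B(2,7)= B(2,6)–B(3,6)= B(2,6)–B(3,7)= B(2,6)–B(3,5)= B(2,7)–B(3,7)= B(2,7)–B(3,6)=  → 2/16 unlike.
Row 3: A(3,2)–A(4,3)= B(3,4)–B(3,5)= B(3,4)–B(4,5)= B(3,4)–A(4,3)≠ B(3,5)–B(3,6)= B(3,5)–B(4,5)= B(3,5)–B(4,6)= B(3,6)–B(3,7)= B(3,6)–B(4,6)= B(3,6)–B(4,5)= B(3,7)–B(4,6)=  → 1/11 unlike.
Row 4: B(4,5)–B(4,6)=  → 0/1 unlike.
Total adjacent occupied pairs: 47; unlike-type pairs: 10.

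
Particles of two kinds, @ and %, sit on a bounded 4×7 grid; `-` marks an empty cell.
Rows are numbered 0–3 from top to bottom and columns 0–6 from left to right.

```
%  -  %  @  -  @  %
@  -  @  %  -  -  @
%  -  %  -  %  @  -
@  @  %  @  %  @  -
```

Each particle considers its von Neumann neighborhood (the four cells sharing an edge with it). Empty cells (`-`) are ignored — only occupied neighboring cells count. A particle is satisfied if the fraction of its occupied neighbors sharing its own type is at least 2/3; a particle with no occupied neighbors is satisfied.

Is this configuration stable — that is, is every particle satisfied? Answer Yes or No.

No

(0,0)% 0/1 ✗
(0,2)% 0/2 ✗
(0,3)@ 0/2 ✗
(0,5)@ 0/1 ✗
(0,6)% 0/2 ✗
(1,0)@ 0/2 ✗
(1,2)@ 0/3 ✗
(1,3)% 0/2 ✗
(1,6)@ 0/1 ✗
(2,0)% 0/2 ✗
(2,2)% 1/2 ✗
(2,4)% 1/2 ✗
(2,5)@ 1/2 ✗
(3,0)@ 1/2 ✗
(3,1)@ 1/2 ✗
(3,2)% 1/3 ✗
(3,3)@ 0/2 ✗
(3,4)% 1/3 ✗
(3,5)@ 1/2 ✗
For instance (0,0) has only 0/1 same-type neighbors, below 2/3.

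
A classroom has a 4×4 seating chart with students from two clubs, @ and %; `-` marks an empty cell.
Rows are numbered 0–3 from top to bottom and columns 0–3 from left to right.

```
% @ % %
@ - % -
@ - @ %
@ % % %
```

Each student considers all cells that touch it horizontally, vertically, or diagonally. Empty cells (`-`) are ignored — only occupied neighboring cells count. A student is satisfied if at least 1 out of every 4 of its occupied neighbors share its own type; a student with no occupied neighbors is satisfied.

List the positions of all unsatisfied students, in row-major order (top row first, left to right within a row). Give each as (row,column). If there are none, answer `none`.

(0,0), (2,2)

Row 0: (0,0)% 0/2 unhappy · (0,1)@ 1/4 ok · (0,2)% 2/3 ok · (0,3)% 2/2 ok
Row 1: (1,0)@ 2/3 ok · (1,2)% 3/5 ok
Row 2: (2,0)@ 2/3 ok · (2,2)@ 0/5 unhappy · (2,3)% 3/4 ok
Row 3: (3,0)@ 1/2 ok · (3,1)% 1/4 ok · (3,2)% 3/4 ok · (3,3)% 2/3 ok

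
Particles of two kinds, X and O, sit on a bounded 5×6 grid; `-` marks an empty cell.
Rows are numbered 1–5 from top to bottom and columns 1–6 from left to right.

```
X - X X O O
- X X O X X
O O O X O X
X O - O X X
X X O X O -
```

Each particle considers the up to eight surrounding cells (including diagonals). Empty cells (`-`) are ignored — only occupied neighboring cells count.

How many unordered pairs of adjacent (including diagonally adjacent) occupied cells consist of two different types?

35

Scan each occupied cell's neighbors to the right and below (and the two forward diagonals) so each pair is counted once.
Row 1: X(1,1)–X(2,2)= X(1,3)–X(1,4)= X(1,3)–X(2,3)= X(1,3)–O(2,4)≠ X(1,3)–X(2,2)= X(1,4)–O(1,5)≠ X(1,4)–O(2,4)≠ X(1,4)–X(2,5)= X(1,4)–X(2,3)= O(1,5)–O(1,6)= O(1,5)–X(2,5)≠ O(1,5)–X(2,6)≠ O(1,5)–O(2,4)= O(1,6)–X(2,6)≠ O(1,6)–X(2,5)≠  → 7/15 unlike.
Row 2: X(2,2)–X(2,3)= X(2,2)–O(3,2)≠ X(2,2)–O(3,3)≠ X(2,2)–O(3,1)≠ X(2,3)–O(2,4)≠ X(2,3)–O(3,3)≠ X(2,3)–X(3,4)= X(2,3)–O(3,2)≠ O(2,4)–X(2,5)≠ O(2,4)–X(3,4)≠ O(2,4)–O(3,5)= O(2,4)–O(3,3)= X(2,5)–X(2,6)= X(2,5)–O(3,5)≠ X(2,5)–X(3,6)= X(2,5)–X(3,4)= X(2,6)–X(3,6)= X(2,6)–O(3,5)≠  → 10/18 unlike.
Row 3: O(3,1)–O(3,2)= O(3,1)–X(4,1)≠ O(3,1)–O(4,2)= O(3,2)–O(3,3)= O(3,2)–O(4,2)= O(3,2)–X(4,1)≠ O(3,3)–X(3,4)≠ O(3,3)–O(4,4)= O(3,3)–O(4,2)= X(3,4)–O(3,5)≠ X(3,4)–O(4,4)≠ X(3,4)–X(4,5)= O(3,5)–X(3,6)≠ O(3,5)–X(4,5)≠ O(3,5)–X(4,6)≠ O(3,5)–O(4,4)= X(3,6)–X(4,6)= X(3,6)–X(4,5)=  → 8/18 unlike.
Row 4: X(4,1)–O(4,2)≠ X(4,1)–X(5,1)= X(4,1)–X(5,2)= O(4,2)–X(5,2)≠ O(4,2)–O(5,3)= O(4,2)–X(5,1)≠ O(4,4)–X(4,5)≠ O(4,4)–X(5,4)≠ O(4,4)–O(5,5)= O(4,4)–O(5,3)= X(4,5)–X(4,6)= X(4,5)–O(5,5)≠ X(4,5)–X(5,4)= X(4,6)–O(5,5)≠  → 7/14 unlike.
Row 5: X(5,1)–X(5,2)= X(5,2)–O(5,3)≠ O(5,3)–X(5,4)≠ X(5,4)–O(5,5)≠  → 3/4 unlike.
Total adjacent occupied pairs: 69; unlike-type pairs: 35.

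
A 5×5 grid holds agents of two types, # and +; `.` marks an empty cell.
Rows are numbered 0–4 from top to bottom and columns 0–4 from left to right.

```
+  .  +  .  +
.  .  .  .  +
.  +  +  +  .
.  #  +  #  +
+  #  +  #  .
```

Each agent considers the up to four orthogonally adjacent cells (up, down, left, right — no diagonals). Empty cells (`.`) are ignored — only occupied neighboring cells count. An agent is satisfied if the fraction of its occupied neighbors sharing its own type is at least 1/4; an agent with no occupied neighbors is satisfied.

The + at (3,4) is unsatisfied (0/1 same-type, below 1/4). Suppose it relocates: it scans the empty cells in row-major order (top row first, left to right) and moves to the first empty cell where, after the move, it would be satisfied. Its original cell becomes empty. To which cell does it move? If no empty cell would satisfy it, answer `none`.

(0,1)

Vacating (3,4). Empty cells in order:
  (0,1): 2/2 same-type → satisfied — stop here.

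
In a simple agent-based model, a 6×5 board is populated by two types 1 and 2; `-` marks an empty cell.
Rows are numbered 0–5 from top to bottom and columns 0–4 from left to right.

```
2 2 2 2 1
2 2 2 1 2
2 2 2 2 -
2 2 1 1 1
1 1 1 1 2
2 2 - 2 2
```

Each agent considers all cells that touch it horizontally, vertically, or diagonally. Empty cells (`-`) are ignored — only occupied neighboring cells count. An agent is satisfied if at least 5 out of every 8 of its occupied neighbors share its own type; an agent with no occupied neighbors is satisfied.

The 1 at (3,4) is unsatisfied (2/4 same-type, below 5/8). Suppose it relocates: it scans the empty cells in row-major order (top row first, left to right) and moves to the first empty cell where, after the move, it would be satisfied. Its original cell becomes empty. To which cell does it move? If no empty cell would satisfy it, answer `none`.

none

Vacating (3,4). Empty cells in order:
  (2,4): 2/4 same-type → still unsatisfied.
  (5,2): 3/5 same-type → still unsatisfied.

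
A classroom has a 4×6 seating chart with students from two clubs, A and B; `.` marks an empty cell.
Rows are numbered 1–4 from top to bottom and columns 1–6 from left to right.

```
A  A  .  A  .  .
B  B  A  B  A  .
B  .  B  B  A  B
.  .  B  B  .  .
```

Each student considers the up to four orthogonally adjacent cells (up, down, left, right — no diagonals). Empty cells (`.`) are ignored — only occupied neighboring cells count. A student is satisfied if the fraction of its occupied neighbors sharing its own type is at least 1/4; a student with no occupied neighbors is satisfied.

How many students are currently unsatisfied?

3

(1,1)A 1/2 ✓
(1,2)A 1/2 ✓
(1,4)A 0/1 ✗
(2,1)B 2/3 ✓
(2,2)B 1/3 ✓
(2,3)A 0/3 ✗
(2,4)B 1/4 ✓
(2,5)A 1/2 ✓
(3,1)B 1/1 ✓
(3,3)B 2/3 ✓
(3,4)B 3/4 ✓
(3,5)A 1/3 ✓
(3,6)B 0/1 ✗
(4,3)B 2/2 ✓
(4,4)B 2/2 ✓
Unsatisfied: (1,4), (2,3), (3,6) — 3 in total.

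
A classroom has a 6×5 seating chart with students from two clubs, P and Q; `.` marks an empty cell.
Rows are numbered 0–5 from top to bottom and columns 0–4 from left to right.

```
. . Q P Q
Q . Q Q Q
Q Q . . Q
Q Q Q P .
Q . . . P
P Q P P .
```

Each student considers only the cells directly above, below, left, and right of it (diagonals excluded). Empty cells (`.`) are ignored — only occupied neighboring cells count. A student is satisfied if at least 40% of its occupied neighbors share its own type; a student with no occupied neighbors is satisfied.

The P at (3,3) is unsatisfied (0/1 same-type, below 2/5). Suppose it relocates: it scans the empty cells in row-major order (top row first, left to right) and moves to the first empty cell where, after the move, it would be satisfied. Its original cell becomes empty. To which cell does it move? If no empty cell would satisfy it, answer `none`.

(3,4)

Vacating (3,3). Empty cells in order:
  (0,0): 0/1 same-type → still unsatisfied.
  (0,1): 0/1 same-type → still unsatisfied.
  (1,1): 0/3 same-type → still unsatisfied.
  (2,2): 0/3 same-type → still unsatisfied.
  (2,3): 0/2 same-type → still unsatisfied.
  (3,4): 1/2 same-type → satisfied — stop here.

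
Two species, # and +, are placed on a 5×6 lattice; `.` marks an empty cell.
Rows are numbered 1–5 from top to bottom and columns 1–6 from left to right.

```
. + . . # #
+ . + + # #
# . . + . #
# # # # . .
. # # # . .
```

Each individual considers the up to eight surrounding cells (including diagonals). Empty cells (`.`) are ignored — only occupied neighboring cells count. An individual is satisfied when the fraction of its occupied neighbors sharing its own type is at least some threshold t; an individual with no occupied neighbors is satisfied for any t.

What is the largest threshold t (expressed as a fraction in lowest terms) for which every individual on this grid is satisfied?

Row 1: (1,2)+ 2/2 · (1,5)# 3/4 · (1,6)# 3/3
Row 2: (2,1)+ 1/2 · (2,3)+ 3/3 · (2,4)+ 2/4 · (2,5)# 4/6 · (2,6)# 4/4
Row 3: (3,1)# 2/3 · (3,4)+ 2/5 · (3,6)# 2/2
Row 4: (4,1)# 3/3 · (4,2)# 5/5 · (4,3)# 5/6 · (4,4)# 3/4
Row 5: (5,2)# 4/4 · (5,3)# 5/5 · (5,4)# 3/3
The smallest same-type fraction is 2/5 at (3,4), which reduces to 2/5. Any threshold above that leaves this individual unsatisfied.

2/5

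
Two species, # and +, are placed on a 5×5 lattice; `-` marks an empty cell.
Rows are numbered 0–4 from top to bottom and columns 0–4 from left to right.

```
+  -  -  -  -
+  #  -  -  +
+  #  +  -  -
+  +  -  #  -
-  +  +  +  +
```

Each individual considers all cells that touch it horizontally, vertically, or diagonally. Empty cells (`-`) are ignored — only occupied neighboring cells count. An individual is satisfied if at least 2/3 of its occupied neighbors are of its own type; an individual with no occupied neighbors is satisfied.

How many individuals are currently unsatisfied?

Row 0: (0,0)+ 1/2 not
Row 1: (1,0)+ 2/4 not · (1,1)# 1/5 not · (1,4)+ 0/0 satisfied
Row 2: (2,0)+ 3/5 not · (2,1)# 1/6 not · (2,2)+ 1/4 not
Row 3: (3,0)+ 3/4 satisfied · (3,1)+ 5/6 satisfied · (3,3)# 0/4 not
Row 4: (4,1)+ 3/3 satisfied · (4,2)+ 3/4 satisfied · (4,3)+ 2/3 satisfied · (4,4)+ 1/2 not
Unsatisfied: (0,0), (1,0), (1,1), (2,0), (2,1), (2,2), (3,3), (4,4) — 8 in total.

8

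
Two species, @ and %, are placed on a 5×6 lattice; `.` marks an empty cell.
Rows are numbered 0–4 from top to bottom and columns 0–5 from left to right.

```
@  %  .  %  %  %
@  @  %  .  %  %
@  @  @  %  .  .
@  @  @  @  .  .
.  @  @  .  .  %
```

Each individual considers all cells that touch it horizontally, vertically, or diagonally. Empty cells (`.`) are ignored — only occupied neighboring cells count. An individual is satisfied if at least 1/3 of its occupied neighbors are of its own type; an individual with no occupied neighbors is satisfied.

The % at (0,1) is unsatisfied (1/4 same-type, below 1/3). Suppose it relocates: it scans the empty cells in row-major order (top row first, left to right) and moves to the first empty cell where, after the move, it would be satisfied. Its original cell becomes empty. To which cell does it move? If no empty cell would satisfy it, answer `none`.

Vacating (0,1). Empty cells in order:
  (0,2): 2/3 same-type → satisfied — stop here.

(0,2)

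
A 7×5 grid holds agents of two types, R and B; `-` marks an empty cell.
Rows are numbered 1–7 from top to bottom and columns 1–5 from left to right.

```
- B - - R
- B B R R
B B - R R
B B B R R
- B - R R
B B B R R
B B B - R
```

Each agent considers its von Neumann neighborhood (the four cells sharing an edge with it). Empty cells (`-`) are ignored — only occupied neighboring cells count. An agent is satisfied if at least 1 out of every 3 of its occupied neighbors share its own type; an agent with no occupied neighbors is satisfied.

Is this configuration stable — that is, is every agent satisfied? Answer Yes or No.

Yes

(1,2)B 1/1 satisfied
(1,5)R 1/1 satisfied
(2,2)B 3/3 satisfied
(2,3)B 1/2 satisfied
(2,4)R 2/3 satisfied
(2,5)R 3/3 satisfied
(3,1)B 2/2 satisfied
(3,2)B 3/3 satisfied
(3,4)R 3/3 satisfied
(3,5)R 3/3 satisfied
(4,1)B 2/2 satisfied
(4,2)B 4/4 satisfied
(4,3)B 1/2 satisfied
(4,4)R 3/4 satisfied
(4,5)R 3/3 satisfied
(5,2)B 2/2 satisfied
(5,4)R 3/3 satisfied
(5,5)R 3/3 satisfied
(6,1)B 2/2 satisfied
(6,2)B 4/4 satisfied
(6,3)B 2/3 satisfied
(6,4)R 2/3 satisfied
(6,5)R 3/3 satisfied
(7,1)B 2/2 satisfied
(7,2)B 3/3 satisfied
(7,3)B 2/2 satisfied
(7,5)R 1/1 satisfied
All meet the threshold, so the configuration is stable.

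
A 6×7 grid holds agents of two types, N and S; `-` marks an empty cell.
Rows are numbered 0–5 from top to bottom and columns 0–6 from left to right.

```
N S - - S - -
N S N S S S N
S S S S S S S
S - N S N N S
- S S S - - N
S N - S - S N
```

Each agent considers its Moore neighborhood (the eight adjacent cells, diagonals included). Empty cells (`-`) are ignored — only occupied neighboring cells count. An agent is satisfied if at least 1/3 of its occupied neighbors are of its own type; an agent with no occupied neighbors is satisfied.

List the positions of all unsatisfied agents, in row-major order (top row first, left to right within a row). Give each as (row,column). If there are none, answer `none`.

(0,1), (1,0), (1,2), (1,6), (3,2), (3,4), (5,1), (5,5)

(0,0)N 1/3 satisfied
(0,1)S 1/4 not
(0,4)S 3/3 satisfied
(1,0)N 1/5 not
(1,1)S 4/7 satisfied
(1,2)N 0/6 not
(1,3)S 5/6 satisfied
(1,4)S 6/6 satisfied
(1,5)S 5/6 satisfied
(1,6)N 0/3 not
(2,0)S 3/4 satisfied
(2,1)S 4/7 satisfied
(2,2)S 5/7 satisfied
(2,3)S 5/8 satisfied
(2,4)S 6/8 satisfied
(2,5)S 5/8 satisfied
(2,6)S 3/5 satisfied
(3,0)S 3/3 satisfied
(3,2)N 0/7 not
(3,3)S 5/7 satisfied
(3,4)N 1/6 not
(3,5)N 2/6 satisfied
(3,6)S 2/4 satisfied
(4,1)S 3/5 satisfied
(4,2)S 4/6 satisfied
(4,3)S 3/5 satisfied
(4,6)N 2/4 satisfied
(5,0)S 1/2 satisfied
(5,1)N 0/3 not
(5,3)S 2/2 satisfied
(5,5)S 0/2 not
(5,6)N 1/2 satisfied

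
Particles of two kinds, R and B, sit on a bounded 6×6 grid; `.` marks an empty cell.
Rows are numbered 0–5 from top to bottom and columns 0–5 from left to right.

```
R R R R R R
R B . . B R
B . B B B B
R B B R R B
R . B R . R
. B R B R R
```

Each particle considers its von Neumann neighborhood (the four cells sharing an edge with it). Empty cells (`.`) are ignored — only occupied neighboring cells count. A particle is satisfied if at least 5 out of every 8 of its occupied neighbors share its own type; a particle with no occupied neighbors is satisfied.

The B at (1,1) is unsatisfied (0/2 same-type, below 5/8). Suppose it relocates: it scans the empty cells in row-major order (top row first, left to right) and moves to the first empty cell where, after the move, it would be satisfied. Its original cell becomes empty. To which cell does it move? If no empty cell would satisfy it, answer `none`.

(1,3)

Vacating (1,1). Empty cells in order:
  (1,2): 1/2 same-type → still unsatisfied.
  (1,3): 2/3 same-type → satisfied — stop here.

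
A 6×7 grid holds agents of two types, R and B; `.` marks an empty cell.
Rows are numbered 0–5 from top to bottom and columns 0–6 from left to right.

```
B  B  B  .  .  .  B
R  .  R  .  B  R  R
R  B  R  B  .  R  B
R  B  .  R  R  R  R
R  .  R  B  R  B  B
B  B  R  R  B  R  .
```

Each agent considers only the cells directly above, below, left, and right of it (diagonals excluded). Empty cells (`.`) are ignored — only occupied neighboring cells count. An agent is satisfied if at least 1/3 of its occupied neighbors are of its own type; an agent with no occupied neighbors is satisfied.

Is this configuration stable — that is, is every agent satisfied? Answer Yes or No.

No

Row 0: (0,0)B 1/2 ✓ · (0,1)B 2/2 ✓ · (0,2)B 1/2 ✓ · (0,6)B 0/1 ✗
Row 1: (1,0)R 1/2 ✓ · (1,2)R 1/2 ✓ · (1,4)B 0/1 ✗ · (1,5)R 2/3 ✓ · (1,6)R 1/3 ✓
Row 2: (2,0)R 2/3 ✓ · (2,1)B 1/3 ✓ · (2,2)R 1/3 ✓ · (2,3)B 0/2 ✗ · (2,5)R 2/3 ✓ · (2,6)B 0/3 ✗
Row 3: (3,0)R 2/3 ✓ · (3,1)B 1/2 ✓ · (3,3)R 1/3 ✓ · (3,4)R 3/3 ✓ · (3,5)R 3/4 ✓ · (3,6)R 1/3 ✓
Row 4: (4,0)R 1/2 ✓ · (4,2)R 1/2 ✓ · (4,3)B 0/4 ✗ · (4,4)R 1/4 ✗ · (4,5)B 1/4 ✗ · (4,6)B 1/2 ✓
Row 5: (5,0)B 1/2 ✓ · (5,1)B 1/2 ✓ · (5,2)R 2/3 ✓ · (5,3)R 1/3 ✓ · (5,4)B 0/3 ✗ · (5,5)R 0/2 ✗
For instance (0,6) has only 0/1 same-type neighbors, below 1/3.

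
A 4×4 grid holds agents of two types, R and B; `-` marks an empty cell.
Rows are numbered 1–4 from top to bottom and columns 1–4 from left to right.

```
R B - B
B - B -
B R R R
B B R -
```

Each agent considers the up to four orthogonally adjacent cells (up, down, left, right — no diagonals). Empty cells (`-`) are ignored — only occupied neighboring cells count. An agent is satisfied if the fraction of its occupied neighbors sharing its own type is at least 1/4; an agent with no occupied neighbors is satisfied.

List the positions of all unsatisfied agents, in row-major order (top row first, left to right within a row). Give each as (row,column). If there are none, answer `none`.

Row 1: (1,1)R 0/2 unhappy · (1,2)B 0/1 unhappy · (1,4)B 0/0 ok
Row 2: (2,1)B 1/2 ok · (2,3)B 0/1 unhappy
Row 3: (3,1)B 2/3 ok · (3,2)R 1/3 ok · (3,3)R 3/4 ok · (3,4)R 1/1 ok
Row 4: (4,1)B 2/2 ok · (4,2)B 1/3 ok · (4,3)R 1/2 ok

(1,1), (1,2), (2,3)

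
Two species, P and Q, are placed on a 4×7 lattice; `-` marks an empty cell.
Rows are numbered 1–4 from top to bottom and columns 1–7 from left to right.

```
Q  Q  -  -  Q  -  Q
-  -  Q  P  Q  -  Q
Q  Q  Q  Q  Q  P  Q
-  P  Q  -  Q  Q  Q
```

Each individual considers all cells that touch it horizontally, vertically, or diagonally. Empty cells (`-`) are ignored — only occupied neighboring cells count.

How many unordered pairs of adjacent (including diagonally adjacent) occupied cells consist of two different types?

17

Scan each occupied cell's neighbors to the right and below (and the two forward diagonals) so each pair is counted once.
From row 1: 1 unlike of 5 pairs (running 1/5).
From row 2: 7 unlike of 13 pairs (running 8/18).
From row 3: 8 unlike of 20 pairs (running 16/38).
From row 4: 1 unlike of 3 pairs (running 17/41).
Total adjacent occupied pairs: 41; unlike-type pairs: 17.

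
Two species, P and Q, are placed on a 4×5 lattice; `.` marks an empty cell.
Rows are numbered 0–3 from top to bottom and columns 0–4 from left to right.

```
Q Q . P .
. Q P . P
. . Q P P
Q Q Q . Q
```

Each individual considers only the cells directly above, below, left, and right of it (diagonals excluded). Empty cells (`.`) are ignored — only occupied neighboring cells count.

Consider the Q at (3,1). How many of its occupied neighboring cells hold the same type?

Occupied neighbors of (3,1): (3,0)=Q, (3,2)=Q.
Same type (Q): 2 of 2.

2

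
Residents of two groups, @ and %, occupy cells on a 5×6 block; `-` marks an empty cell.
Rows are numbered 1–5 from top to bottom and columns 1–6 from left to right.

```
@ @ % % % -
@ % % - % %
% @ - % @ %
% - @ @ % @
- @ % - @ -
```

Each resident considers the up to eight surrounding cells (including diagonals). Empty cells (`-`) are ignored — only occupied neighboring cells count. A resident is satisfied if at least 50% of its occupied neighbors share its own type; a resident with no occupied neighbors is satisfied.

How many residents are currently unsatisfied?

Row 1: (1,1)@ 2/3 satisfied · (1,2)@ 2/5 not · (1,3)% 3/4 satisfied · (1,4)% 4/4 satisfied · (1,5)% 3/3 satisfied
Row 2: (2,1)@ 3/5 satisfied · (2,2)% 3/7 not · (2,3)% 4/6 satisfied · (2,5)% 5/6 satisfied · (2,6)% 3/4 satisfied
Row 3: (3,1)% 2/4 satisfied · (3,2)@ 2/6 not · (3,4)% 3/6 satisfied · (3,5)@ 2/7 not · (3,6)% 3/5 satisfied
Row 4: (4,1)% 1/3 not · (4,3)@ 3/5 satisfied · (4,4)@ 3/6 satisfied · (4,5)% 2/6 not · (4,6)@ 2/4 satisfied
Row 5: (5,2)@ 1/3 not · (5,3)% 0/3 not · (5,5)@ 2/3 satisfied
Unsatisfied: (1,2), (2,2), (3,2), (3,5), (4,1), (4,5), (5,2), (5,3) — 8 in total.

8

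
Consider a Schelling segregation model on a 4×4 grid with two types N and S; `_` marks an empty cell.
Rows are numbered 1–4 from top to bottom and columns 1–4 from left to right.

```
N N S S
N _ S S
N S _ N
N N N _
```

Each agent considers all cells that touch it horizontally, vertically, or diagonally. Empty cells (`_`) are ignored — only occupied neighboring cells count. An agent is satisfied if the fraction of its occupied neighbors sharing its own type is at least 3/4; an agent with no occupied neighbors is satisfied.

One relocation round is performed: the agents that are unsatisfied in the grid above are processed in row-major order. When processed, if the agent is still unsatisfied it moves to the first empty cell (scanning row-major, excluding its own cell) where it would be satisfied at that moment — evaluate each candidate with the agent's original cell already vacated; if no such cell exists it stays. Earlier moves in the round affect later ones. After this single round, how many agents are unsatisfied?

Initially unsatisfied (in order): (1,2), (2,3), (3,2), (3,4), (4,1), (4,3).
  (1,2) → (4,4).
  (2,3): now satisfied by earlier moves; stays.
  (3,2): no empty cell satisfies it; stays.
  (3,4): no empty cell satisfies it; stays.
  (4,1): no empty cell satisfies it; stays.
  (4,3): now satisfied by earlier moves; stays.
Resulting grid:
N _ S S
N _ S S
N S _ N
N N N N
Unsatisfied now: (2,1), (3,2), (3,4), (4,1).

4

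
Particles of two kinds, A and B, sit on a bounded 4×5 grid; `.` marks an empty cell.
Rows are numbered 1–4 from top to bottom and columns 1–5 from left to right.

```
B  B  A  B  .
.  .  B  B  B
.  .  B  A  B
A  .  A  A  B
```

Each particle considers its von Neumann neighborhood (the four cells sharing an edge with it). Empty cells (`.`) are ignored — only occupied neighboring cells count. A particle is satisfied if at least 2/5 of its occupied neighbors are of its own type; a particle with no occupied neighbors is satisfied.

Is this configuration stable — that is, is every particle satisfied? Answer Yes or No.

No

Row 1: (1,1)B 1/1 satisfied · (1,2)B 1/2 satisfied · (1,3)A 0/3 not · (1,4)B 1/2 satisfied
Row 2: (2,3)B 2/3 satisfied · (2,4)B 3/4 satisfied · (2,5)B 2/2 satisfied
Row 3: (3,3)B 1/3 not · (3,4)A 1/4 not · (3,5)B 2/3 satisfied
Row 4: (4,1)A 0/0 satisfied · (4,3)A 1/2 satisfied · (4,4)A 2/3 satisfied · (4,5)B 1/2 satisfied
For instance (1,3) has only 0/3 same-type neighbors, below 2/5.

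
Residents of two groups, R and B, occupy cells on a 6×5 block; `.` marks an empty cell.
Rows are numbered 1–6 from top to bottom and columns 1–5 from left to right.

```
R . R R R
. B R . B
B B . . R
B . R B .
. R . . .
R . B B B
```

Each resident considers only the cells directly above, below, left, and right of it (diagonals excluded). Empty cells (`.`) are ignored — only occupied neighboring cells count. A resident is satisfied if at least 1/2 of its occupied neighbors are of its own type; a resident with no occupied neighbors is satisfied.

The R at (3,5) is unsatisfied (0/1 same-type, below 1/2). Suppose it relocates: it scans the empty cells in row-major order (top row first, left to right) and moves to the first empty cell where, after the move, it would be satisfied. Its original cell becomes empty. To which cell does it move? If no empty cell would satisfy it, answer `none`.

(1,2)

Vacating (3,5). Empty cells in order:
  (1,2): 2/3 same-type → satisfied — stop here.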